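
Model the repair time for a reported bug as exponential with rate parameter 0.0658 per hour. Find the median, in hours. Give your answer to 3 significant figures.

10.5

Set 1 − e^(−λt) = 0.5, so t = −ln(0.5)/λ = 0.69315/0.0658 ≈ 10.5342 hours.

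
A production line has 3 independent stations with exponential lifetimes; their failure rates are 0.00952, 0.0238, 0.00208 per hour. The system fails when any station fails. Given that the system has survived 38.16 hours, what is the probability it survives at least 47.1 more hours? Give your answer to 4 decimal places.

Time to first failure ~ Exp(Σλ) with Σλ = 0.0354.
By memorylessness, P(T > 38.16+47.1 | T > 38.16) = P(T > 47.1) = e^(−0.0354·47.1) ≈ 0.1887.

0.1887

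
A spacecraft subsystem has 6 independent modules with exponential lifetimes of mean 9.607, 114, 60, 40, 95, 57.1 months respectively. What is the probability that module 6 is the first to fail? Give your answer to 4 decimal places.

Rates: λ_i = 1/mean_i → 0.104091, 0.00877193, 0.0166667, 0.025, 0.0105263, 0.0175131; Σλ = 0.182569.
P(module 6 first) = λ_6/Σλ = 0.0175131/0.182569 ≈ 0.0959.

0.0959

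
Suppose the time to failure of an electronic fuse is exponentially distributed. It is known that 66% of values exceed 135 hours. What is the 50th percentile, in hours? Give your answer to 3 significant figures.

225

e^(−λ·135) = 0.66 ⇒ λ = −ln(0.66)/135 = 0.00307789.
50th percentile: 1 − e^(−λt) = 0.5, t = −ln(0.5)/λ = 225.202 hours.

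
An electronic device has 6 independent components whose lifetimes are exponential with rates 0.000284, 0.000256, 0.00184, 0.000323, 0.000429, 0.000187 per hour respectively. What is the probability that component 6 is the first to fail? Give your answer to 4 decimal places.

0.0563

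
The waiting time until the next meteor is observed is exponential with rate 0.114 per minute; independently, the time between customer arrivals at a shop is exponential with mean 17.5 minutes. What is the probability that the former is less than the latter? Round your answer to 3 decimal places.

λ_1 = 0.114, λ_2 = 1/17.5 = 0.0571429.
For independent exponentials, P(the former < the latter) = λ_1/(λ_1+λ_2) = 0.114/0.171143 ≈ 0.666.

0.666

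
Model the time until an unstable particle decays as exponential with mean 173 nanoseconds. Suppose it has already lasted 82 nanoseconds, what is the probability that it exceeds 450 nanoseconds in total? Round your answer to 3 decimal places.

The rate is λ = 1/173 = 0.00578035 per nanosecond.
The exponential is memoryless, so the remaining time is again Exp(λ): the condition X > 82 is irrelevant.
P(X > 368) = e^(−2.1272) ≈ 0.119.

0.119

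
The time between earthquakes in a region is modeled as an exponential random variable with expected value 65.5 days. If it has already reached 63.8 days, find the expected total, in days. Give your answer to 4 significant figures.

The rate is λ = 1/65.5 = 0.0152672 per day.
By memorylessness, E[X | X > 63.8] = 63.8 + 1/λ = 63.8 + 65.5 = 129.3 days.

129.3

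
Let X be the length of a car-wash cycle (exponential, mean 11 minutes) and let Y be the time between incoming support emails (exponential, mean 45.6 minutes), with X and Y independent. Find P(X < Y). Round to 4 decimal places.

0.8057

λ_1 = 1/11 = 0.0909091, λ_2 = 1/45.6 = 0.0219298.
For independent exponentials, P(X < Y) = λ_1/(λ_1+λ_2) = 0.0909091/0.112839 ≈ 0.8057.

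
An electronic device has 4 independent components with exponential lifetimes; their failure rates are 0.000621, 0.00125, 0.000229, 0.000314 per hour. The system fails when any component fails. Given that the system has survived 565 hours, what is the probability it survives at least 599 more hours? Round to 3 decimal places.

0.236

Time to first failure ~ Exp(Σλ) with Σλ = 0.002414.
By memorylessness, P(T > 565+599 | T > 565) = P(T > 599) = e^(−0.002414·599) ≈ 0.236.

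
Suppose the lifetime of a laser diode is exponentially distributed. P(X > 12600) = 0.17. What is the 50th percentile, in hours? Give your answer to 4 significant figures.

e^(−λ·12600) = 0.17 ⇒ λ = −ln(0.17)/12600 = 0.000140631.
50th percentile: 1 − e^(−λt) = 0.5, t = −ln(0.5)/λ = 4928.82 hours.

4929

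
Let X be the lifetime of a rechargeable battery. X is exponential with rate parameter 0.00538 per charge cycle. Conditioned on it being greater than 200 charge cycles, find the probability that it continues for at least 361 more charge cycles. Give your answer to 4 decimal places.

By the memoryless property, P(X > 200+361 | X > 200) = P(X > 361).
P(X > 361) = e^(−1.9422) ≈ 0.1434.

0.1434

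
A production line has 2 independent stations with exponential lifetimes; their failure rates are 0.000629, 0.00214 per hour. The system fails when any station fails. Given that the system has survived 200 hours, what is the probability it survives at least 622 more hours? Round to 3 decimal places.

Time to first failure ~ Exp(Σλ) with Σλ = 0.002769.
By memorylessness, P(T > 200+622 | T > 200) = P(T > 622) = e^(−0.002769·622) ≈ 0.179.

0.179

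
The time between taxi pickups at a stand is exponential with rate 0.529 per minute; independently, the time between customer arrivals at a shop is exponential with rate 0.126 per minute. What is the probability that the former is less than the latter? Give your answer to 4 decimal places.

λ_1 = 0.529, λ_2 = 0.126.
For independent exponentials, P(the former < the latter) = λ_1/(λ_1+λ_2) = 0.529/0.655 ≈ 0.8076.

0.8076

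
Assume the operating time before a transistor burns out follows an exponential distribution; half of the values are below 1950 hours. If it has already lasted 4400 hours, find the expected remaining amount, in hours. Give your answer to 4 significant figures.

For an exponential, median = ln(2)/λ, so λ = ln 2 / 1950 = 0.00035546 per hour.
By memorylessness, the remaining amount past any threshold is again Exp(λ) with mean 1/λ = 2813.26 hours.

2813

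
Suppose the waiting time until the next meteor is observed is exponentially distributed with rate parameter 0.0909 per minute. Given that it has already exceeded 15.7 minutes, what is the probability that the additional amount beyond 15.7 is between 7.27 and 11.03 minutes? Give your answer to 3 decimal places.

0.150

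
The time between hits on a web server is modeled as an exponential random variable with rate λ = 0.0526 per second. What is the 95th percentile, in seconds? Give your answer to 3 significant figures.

57.0

Set 1 − e^(−λt) = 0.95, so t = −ln(0.05)/λ = 2.9957/0.0526 ≈ 56.9531 seconds.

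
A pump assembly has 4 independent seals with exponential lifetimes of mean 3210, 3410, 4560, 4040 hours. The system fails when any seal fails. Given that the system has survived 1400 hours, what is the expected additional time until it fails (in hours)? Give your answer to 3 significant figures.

First-failure rate Σλ = 1/3210 + 1/3410 + 1/4560 + 1/4040 = 0.0010716.
By memorylessness the expected residual is 1/Σλ = 933.18 hours, regardless of the 1400 already elapsed.

933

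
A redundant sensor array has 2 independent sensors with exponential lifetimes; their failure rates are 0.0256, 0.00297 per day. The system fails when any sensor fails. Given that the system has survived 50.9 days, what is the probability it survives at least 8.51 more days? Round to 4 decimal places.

0.7842

Time to first failure ~ Exp(Σλ) with Σλ = 0.02857.
By memorylessness, P(T > 50.9+8.51 | T > 50.9) = P(T > 8.51) = e^(−0.02857·8.51) ≈ 0.7842.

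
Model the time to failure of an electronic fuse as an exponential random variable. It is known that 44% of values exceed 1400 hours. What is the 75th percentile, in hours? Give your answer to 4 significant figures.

e^(−λ·1400) = 0.44 ⇒ λ = −ln(0.44)/1400 = 0.000586415.
75th percentile: 1 − e^(−λt) = 0.75, t = −ln(0.25)/λ = 2364.02 hours.

2364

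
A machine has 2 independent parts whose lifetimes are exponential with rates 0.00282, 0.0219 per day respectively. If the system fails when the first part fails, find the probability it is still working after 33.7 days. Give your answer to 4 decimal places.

The time to first failure is exponential with rate Σλ = 0.00282 + 0.0219 = 0.02472.
P(min > 33.7) = e^(−0.02472·33.7) = e^(−0.83306) ≈ 0.4347.

0.4347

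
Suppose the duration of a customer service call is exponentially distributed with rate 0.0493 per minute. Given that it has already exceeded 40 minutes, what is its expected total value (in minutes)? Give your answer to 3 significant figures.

60.3

By memorylessness, E[X | X > 40] = 40 + 1/λ = 40 + 20.284 = 60.284 minutes.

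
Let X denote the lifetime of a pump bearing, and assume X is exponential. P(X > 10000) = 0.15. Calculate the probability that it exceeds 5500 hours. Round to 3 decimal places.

e^(−λ·10000) = 0.15 ⇒ λ = −ln(0.15)/10000 = 0.000189712.
P(X > 5500) = e^(−0.000189712·5500) = e^(−1.0434) ≈ 0.352.

0.352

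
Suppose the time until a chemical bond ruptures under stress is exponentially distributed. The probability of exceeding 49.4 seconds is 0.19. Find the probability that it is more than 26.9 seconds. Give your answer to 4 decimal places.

e^(−λ·49.4) = 0.19 ⇒ λ = −ln(0.19)/49.4 = 0.033618.
P(X > 26.9) = e^(−0.033618·26.9) = e^(−0.90433) ≈ 0.4048.

0.4048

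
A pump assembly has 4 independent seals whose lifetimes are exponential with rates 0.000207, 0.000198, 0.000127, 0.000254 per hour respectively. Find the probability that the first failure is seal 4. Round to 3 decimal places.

The time to first failure is exponential with rate Σλ = 0.000207 + 0.000198 + 0.000127 + 0.000254 = 0.000786.
P(seal 4 first) = λ_4/Σλ = 0.000254/0.000786 ≈ 0.323.

0.323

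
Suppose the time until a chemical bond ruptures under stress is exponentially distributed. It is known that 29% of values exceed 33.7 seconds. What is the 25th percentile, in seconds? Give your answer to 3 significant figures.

e^(−λ·33.7) = 0.29 ⇒ λ = −ln(0.29)/33.7 = 0.0367322.
25th percentile: 1 − e^(−λt) = 0.25, t = −ln(0.75)/λ = 7.83188 seconds.

7.83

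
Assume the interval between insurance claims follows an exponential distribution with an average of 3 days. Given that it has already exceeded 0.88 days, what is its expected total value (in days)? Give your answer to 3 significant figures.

3.88

The rate is λ = 1/3 = 0.333333 per day.
By memorylessness, E[X | X > 0.88] = 0.88 + 1/λ = 0.88 + 3 = 3.88 days.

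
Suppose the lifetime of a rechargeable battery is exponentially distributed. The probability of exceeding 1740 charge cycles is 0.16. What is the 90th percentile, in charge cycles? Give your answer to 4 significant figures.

e^(−λ·1740) = 0.16 ⇒ λ = −ln(0.16)/1740 = 0.00105321.
90th percentile: 1 − e^(−λt) = 0.9, t = −ln(0.1)/λ = 2186.26 charge cycles.

2186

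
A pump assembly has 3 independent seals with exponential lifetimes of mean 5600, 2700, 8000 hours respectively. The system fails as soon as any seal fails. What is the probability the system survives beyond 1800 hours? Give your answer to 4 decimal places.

0.2973

The first failure time is exponential with rate Σλ_i = 1/5600 + 1/2700 + 1/8000 = 0.000673942 per hour.
P(min > 1800) = e^(−0.000673942·1800) = e^(−1.2131) ≈ 0.2973.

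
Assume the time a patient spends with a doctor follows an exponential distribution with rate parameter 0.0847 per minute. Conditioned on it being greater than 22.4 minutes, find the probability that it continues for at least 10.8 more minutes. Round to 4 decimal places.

P(X > s+t | X > s) = e^(−λ(s+t))/e^(−λs) = e^(−λt), independent of s = 22.4.
P(X > 10.8) = e^(−0.91476) ≈ 0.4006.

0.4006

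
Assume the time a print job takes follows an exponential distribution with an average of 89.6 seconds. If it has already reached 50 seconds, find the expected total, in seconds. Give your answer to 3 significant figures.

The rate is λ = 1/89.6 = 0.0111607 per second.
By memorylessness, E[X | X > 50] = 50 + 1/λ = 50 + 89.6 = 139.6 seconds.

140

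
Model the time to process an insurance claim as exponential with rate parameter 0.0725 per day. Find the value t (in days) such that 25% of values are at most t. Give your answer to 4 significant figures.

Set 1 − e^(−λt) = 0.25, so t = −ln(0.75)/λ = 0.28768/0.0725 ≈ 3.96803 days.

3.968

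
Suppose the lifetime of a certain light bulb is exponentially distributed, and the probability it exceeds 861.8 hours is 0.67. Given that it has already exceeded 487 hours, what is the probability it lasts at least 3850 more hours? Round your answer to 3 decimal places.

From e^(−λ·861.8) = 0.67, λ = −ln(0.67)/861.8 = 0.000464699.
Memoryless: P(X > 487+3850 | X > 487) = P(X > 3850) = e^(−0.000464699·3850) ≈ 0.167.

0.167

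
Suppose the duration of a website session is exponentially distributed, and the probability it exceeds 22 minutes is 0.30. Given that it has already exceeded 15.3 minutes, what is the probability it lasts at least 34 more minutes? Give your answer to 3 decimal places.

0.156

From e^(−λ·22) = 0.30, λ = −ln(0.30)/22 = 0.054726.
Memoryless: P(X > 15.3+34 | X > 15.3) = P(X > 34) = e^(−0.054726·34) ≈ 0.156.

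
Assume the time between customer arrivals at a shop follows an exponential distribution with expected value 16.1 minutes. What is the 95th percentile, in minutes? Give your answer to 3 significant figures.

48.2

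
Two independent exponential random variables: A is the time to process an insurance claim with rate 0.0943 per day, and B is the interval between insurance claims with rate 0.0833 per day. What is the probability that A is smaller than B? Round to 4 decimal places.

λ_1 = 0.0943, λ_2 = 0.0833.
For independent exponentials, P(A < B) = λ_1/(λ_1+λ_2) = 0.0943/0.1776 ≈ 0.5310.

0.5310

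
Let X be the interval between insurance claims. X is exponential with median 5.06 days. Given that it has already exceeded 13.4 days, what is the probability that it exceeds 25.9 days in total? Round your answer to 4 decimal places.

0.1804

For an exponential, median = ln(2)/λ, so λ = ln 2 / 5.06 = 0.136986 per day.
By the memoryless property, P(X > 13.4+12.5 | X > 13.4) = P(X > 12.5).
P(X > 12.5) = e^(−1.7123) ≈ 0.1804.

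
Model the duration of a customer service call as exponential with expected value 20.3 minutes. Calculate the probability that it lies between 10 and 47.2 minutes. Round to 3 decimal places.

0.513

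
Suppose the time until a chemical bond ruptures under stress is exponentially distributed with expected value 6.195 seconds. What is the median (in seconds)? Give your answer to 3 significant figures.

The rate is λ = 1/6.195 = 0.161421 per second.
Set 1 − e^(−λt) = 0.5, so t = −ln(0.5)/λ = 0.69315/0.161421 ≈ 4.29405 seconds.

4.29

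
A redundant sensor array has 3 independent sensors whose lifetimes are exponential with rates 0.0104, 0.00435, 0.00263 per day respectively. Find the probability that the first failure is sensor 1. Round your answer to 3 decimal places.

0.598

The time to first failure is exponential with rate Σλ = 0.0104 + 0.00435 + 0.00263 = 0.01738.
P(sensor 1 first) = λ_1/Σλ = 0.0104/0.01738 ≈ 0.598.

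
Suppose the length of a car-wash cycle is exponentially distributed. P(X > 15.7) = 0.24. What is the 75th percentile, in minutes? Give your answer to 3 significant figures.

e^(−λ·15.7) = 0.24 ⇒ λ = −ln(0.24)/15.7 = 0.0908991.
75th percentile: 1 − e^(−λt) = 0.75, t = −ln(0.25)/λ = 15.2509 minutes.

15.3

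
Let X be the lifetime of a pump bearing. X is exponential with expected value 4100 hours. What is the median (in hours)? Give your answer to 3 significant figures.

2840

The rate is λ = 1/4100 = 0.000243902 per hour.
Set 1 − e^(−λt) = 0.5, so t = −ln(0.5)/λ = 0.69315/0.000243902 ≈ 2841.9 hours.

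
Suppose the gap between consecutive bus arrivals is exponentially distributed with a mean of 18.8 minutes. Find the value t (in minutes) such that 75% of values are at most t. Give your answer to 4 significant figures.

The rate is λ = 1/18.8 = 0.0531915 per minute.
Set 1 − e^(−λt) = 0.75, so t = −ln(0.25)/λ = 1.3863/0.0531915 ≈ 26.0623 minutes.

26.06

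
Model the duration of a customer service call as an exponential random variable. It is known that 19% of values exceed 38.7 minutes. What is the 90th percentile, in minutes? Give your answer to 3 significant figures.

e^(−λ·38.7) = 0.19 ⇒ λ = −ln(0.19)/38.7 = 0.042913.
90th percentile: 1 − e^(−λt) = 0.9, t = −ln(0.1)/λ = 53.6571 minutes.

53.7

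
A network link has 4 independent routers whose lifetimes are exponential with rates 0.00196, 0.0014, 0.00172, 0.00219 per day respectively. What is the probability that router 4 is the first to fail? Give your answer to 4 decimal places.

The time to first failure is exponential with rate Σλ = 0.00196 + 0.0014 + 0.00172 + 0.00219 = 0.00727.
P(router 4 first) = λ_4/Σλ = 0.00219/0.00727 ≈ 0.3012.

0.3012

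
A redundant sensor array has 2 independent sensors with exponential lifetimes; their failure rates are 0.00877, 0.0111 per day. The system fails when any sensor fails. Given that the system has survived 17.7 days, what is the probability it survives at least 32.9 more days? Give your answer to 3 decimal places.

Time to first failure ~ Exp(Σλ) with Σλ = 0.01987.
By memorylessness, P(T > 17.7+32.9 | T > 17.7) = P(T > 32.9) = e^(−0.01987·32.9) ≈ 0.520.

0.520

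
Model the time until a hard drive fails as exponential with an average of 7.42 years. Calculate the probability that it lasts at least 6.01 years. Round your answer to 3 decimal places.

The rate is λ = 1/7.42 = 0.134771 per year.
P(X > 6.01) = e^(−λ·6.01) = e^(−0.80997) ≈ 0.445.

0.445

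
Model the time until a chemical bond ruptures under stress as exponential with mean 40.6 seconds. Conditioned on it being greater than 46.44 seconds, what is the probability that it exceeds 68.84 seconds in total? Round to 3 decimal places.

The rate is λ = 1/40.6 = 0.0246305 per second.
By the memoryless property, P(X > 46.44+22.4 | X > 46.44) = P(X > 22.4).
P(X > 22.4) = e^(−0.55172) ≈ 0.576.

0.576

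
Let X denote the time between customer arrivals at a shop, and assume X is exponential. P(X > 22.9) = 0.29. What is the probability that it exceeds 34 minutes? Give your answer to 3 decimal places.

e^(−λ·22.9) = 0.29 ⇒ λ = −ln(0.29)/22.9 = 0.0540556.
P(X > 34) = e^(−0.0540556·34) = e^(−1.8379) ≈ 0.159.

0.159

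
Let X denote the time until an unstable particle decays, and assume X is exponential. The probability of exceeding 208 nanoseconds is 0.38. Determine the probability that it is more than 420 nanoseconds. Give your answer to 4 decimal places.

0.1417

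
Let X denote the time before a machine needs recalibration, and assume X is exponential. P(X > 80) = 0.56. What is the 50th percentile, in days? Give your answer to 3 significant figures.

95.6

e^(−λ·80) = 0.56 ⇒ λ = −ln(0.56)/80 = 0.00724773.
50th percentile: 1 − e^(−λt) = 0.5, t = −ln(0.5)/λ = 95.6364 days.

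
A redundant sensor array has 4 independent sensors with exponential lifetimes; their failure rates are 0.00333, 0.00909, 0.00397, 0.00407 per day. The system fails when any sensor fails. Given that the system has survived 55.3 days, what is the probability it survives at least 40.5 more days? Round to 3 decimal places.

0.437

Time to first failure ~ Exp(Σλ) with Σλ = 0.02046.
By memorylessness, P(T > 55.3+40.5 | T > 55.3) = P(T > 40.5) = e^(−0.02046·40.5) ≈ 0.437.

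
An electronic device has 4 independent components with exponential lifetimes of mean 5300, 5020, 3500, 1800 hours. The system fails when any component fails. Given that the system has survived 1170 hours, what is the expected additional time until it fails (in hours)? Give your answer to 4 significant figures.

First-failure rate Σλ = 1/5300 + 1/5020 + 1/3500 + 1/1800 = 0.00122915.
By memorylessness the expected residual is 1/Σλ = 813.569 hours, regardless of the 1170 already elapsed.

813.6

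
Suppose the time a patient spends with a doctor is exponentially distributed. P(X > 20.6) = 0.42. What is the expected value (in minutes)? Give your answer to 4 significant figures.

e^(−λ·20.6) = 0.42 ⇒ λ = −ln(0.42)/20.6 = 0.0421117.
Mean = 1/λ = 23.7464 minutes.

23.75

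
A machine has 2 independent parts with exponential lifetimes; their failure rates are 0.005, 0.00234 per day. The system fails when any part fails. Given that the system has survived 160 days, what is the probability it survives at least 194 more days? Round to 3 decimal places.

0.241

Time to first failure ~ Exp(Σλ) with Σλ = 0.00734.
By memorylessness, P(T > 160+194 | T > 160) = P(T > 194) = e^(−0.00734·194) ≈ 0.241.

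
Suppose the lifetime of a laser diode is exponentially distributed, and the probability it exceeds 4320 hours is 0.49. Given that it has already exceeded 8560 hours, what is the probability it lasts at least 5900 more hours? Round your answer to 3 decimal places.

0.377

From e^(−λ·4320) = 0.49, λ = −ln(0.49)/4320 = 0.000165127.
Memoryless: P(X > 8560+5900 | X > 8560) = P(X > 5900) = e^(−0.000165127·5900) ≈ 0.377.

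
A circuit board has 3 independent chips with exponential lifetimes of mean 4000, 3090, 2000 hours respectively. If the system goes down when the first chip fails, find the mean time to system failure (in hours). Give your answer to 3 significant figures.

931

The first failure time is exponential with rate Σλ_i = 1/4000 + 1/3090 + 1/2000 = 0.00107362 per hour.
E[min] = 1/Σλ = 1/0.00107362 = 931.424 hours.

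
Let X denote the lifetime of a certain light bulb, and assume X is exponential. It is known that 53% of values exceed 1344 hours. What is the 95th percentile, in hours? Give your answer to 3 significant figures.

6340

e^(−λ·1344) = 0.53 ⇒ λ = −ln(0.53)/1344 = 0.00047238.
95th percentile: 1 − e^(−λt) = 0.95, t = −ln(0.05)/λ = 6341.79 hours.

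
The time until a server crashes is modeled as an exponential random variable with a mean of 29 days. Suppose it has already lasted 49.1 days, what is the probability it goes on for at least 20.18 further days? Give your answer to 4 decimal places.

The rate is λ = 1/29 = 0.0344828 per day.
The exponential is memoryless, so the remaining time is again Exp(λ): the condition X > 49.1 is irrelevant.
P(X > 20.18) = e^(−0.69586) ≈ 0.4986.

0.4986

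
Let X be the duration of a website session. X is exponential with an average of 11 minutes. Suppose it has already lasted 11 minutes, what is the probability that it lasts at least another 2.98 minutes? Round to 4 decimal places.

0.7627

The rate is λ = 1/11 = 0.0909091 per minute.
The exponential is memoryless, so the remaining time is again Exp(λ): the condition X > 11 is irrelevant.
P(X > 2.98) = e^(−0.27091) ≈ 0.7627.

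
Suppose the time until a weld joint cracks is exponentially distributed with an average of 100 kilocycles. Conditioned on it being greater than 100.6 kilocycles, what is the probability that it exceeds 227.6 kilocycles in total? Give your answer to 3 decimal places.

The rate is λ = 1/100 = 0.01 per kilocycle.
By the memoryless property, P(X > 100.6+127 | X > 100.6) = P(X > 127).
P(X > 127) = e^(−1.27) ≈ 0.281.

0.281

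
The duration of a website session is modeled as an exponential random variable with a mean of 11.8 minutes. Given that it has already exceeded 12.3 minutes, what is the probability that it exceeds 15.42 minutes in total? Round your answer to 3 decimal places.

The rate is λ = 1/11.8 = 0.0847458 per minute.
The exponential is memoryless, so the remaining time is again Exp(λ): the condition X > 12.3 is irrelevant.
P(X > 3.12) = e^(−0.26441) ≈ 0.768.

0.768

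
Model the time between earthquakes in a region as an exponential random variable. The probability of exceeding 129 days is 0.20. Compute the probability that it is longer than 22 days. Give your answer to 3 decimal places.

e^(−λ·129) = 0.20 ⇒ λ = −ln(0.20)/129 = 0.0124763.
P(X > 22) = e^(−0.0124763·22) = e^(−0.27448) ≈ 0.760.

0.760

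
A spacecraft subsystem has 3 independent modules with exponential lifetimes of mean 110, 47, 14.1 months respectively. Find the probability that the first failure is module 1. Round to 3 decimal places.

Rates: λ_i = 1/mean_i → 0.00909091, 0.0212766, 0.070922; Σλ = 0.101289.
P(module 1 first) = λ_1/Σλ = 0.00909091/0.101289 ≈ 0.090.

0.090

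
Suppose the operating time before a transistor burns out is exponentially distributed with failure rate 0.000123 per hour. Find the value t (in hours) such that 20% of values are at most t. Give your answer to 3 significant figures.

1810

Set 1 − e^(−λt) = 0.2, so t = −ln(0.8)/λ = 0.22314/0.000123 ≈ 1814.18 hours.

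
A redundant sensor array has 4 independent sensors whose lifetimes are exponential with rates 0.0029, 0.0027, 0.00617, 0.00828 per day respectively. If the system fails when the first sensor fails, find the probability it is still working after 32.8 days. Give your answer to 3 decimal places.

The time to first failure is exponential with rate Σλ = 0.0029 + 0.0027 + 0.00617 + 0.00828 = 0.02005.
P(min > 32.8) = e^(−0.02005·32.8) = e^(−0.65764) ≈ 0.518.

0.518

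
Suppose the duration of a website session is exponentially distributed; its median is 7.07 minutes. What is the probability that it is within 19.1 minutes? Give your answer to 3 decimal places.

For an exponential, median = ln(2)/λ, so λ = ln 2 / 7.07 = 0.0980406 per minute.
P(X ≤ 19.1) = 1 − e^(−λ·19.1) = 1 − e^(−1.8726) ≈ 0.846.

0.846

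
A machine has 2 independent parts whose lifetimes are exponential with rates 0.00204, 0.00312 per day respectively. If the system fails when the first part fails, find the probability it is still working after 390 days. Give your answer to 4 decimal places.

0.1337

The time to first failure is exponential with rate Σλ = 0.00204 + 0.00312 = 0.00516.
P(min > 390) = e^(−0.00516·390) = e^(−2.0124) ≈ 0.1337.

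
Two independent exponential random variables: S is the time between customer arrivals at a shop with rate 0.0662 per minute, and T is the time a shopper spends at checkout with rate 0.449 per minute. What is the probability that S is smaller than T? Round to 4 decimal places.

0.1285

λ_1 = 0.0662, λ_2 = 0.449.
For independent exponentials, P(S < T) = λ_1/(λ_1+λ_2) = 0.0662/0.5152 ≈ 0.1285.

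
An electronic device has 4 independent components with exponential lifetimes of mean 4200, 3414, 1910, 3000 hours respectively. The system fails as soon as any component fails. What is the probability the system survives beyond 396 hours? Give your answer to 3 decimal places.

0.577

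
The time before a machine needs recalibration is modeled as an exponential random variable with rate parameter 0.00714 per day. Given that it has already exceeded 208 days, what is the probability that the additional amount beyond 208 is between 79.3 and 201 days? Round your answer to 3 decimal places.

0.330

Memoryless: the residual past 208 is again Exp(λ).
P(79.3 < residual < 201) = e^(−λ·79.3) − e^(−λ·201) = 0.56768 − 0.23808 ≈ 0.330.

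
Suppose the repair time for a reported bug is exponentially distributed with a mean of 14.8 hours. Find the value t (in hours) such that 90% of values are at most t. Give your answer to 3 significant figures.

The rate is λ = 1/14.8 = 0.0675676 per hour.
Set 1 − e^(−λt) = 0.9, so t = −ln(0.1)/λ = 2.3026/0.0675676 ≈ 34.0783 hours.

34.1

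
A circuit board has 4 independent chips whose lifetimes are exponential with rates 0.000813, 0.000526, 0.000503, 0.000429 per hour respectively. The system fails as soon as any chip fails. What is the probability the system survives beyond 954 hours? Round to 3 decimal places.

0.115

The time to first failure is exponential with rate Σλ = 0.000813 + 0.000526 + 0.000503 + 0.000429 = 0.002271.
P(min > 954) = e^(−0.002271·954) = e^(−2.1665) ≈ 0.115.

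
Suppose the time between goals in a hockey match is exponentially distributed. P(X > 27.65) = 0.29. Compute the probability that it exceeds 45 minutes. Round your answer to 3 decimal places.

0.133

e^(−λ·27.65) = 0.29 ⇒ λ = −ln(0.29)/27.65 = 0.0447694.
P(X > 45) = e^(−0.0447694·45) = e^(−2.0146) ≈ 0.133.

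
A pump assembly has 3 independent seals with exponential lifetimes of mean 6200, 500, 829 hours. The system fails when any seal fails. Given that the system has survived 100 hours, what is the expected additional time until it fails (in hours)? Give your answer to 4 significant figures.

297.0

First-failure rate Σλ = 1/6200 + 1/500 + 1/829 = 0.00336756.
By memorylessness the expected residual is 1/Σλ = 296.951 hours, regardless of the 100 already elapsed.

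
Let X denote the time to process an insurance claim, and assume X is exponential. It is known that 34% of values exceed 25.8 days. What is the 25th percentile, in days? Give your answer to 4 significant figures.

6.880

e^(−λ·25.8) = 0.34 ⇒ λ = −ln(0.34)/25.8 = 0.0418143.
25th percentile: 1 − e^(−λt) = 0.25, t = −ln(0.75)/λ = 6.87999 days.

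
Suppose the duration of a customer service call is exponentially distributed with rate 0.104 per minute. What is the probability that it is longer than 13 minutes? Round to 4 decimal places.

0.2587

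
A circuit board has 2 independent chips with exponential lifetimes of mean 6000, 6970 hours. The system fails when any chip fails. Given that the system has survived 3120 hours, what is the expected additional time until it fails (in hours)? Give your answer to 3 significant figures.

First-failure rate Σλ = 1/6000 + 1/6970 = 0.000310139.
By memorylessness the expected residual is 1/Σλ = 3224.36 hours, regardless of the 3120 already elapsed.

3220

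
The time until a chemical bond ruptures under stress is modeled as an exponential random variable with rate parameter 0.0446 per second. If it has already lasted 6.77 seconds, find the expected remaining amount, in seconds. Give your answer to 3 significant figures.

22.4

By memorylessness, the remaining amount past any threshold is again Exp(λ) with mean 1/λ = 22.4215 seconds.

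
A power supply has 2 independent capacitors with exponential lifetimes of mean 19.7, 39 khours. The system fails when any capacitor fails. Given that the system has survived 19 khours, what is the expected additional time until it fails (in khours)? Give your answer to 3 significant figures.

First-failure rate Σλ = 1/19.7 + 1/39 = 0.0764024.
By memorylessness the expected residual is 1/Σλ = 13.0886 khours, regardless of the 19 already elapsed.

13.1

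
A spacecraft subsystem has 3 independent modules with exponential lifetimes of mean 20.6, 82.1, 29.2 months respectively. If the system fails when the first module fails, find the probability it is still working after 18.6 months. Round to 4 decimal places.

The first failure time is exponential with rate Σλ_i = 1/20.6 + 1/82.1 + 1/29.2 = 0.0949705 per month.
P(min > 18.6) = e^(−0.0949705·18.6) = e^(−1.7665) ≈ 0.1709.

0.1709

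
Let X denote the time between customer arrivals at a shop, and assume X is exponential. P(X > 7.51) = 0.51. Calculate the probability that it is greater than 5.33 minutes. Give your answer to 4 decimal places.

0.6201

e^(−λ·7.51) = 0.51 ⇒ λ = −ln(0.51)/7.51 = 0.0896597.
P(X > 5.33) = e^(−0.0896597·5.33) = e^(−0.47789) ≈ 0.6201.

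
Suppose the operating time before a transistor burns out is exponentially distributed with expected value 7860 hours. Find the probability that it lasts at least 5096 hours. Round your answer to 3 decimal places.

0.523

The rate is λ = 1/7860 = 0.000127226 per hour.
P(X > 5096) = e^(−λ·5096) = e^(−0.64835) ≈ 0.523.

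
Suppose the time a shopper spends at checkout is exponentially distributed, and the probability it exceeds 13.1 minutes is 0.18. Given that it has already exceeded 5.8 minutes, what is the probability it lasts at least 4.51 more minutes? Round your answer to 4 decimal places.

0.5541

From e^(−λ·13.1) = 0.18, λ = −ln(0.18)/13.1 = 0.130901.
Memoryless: P(X > 5.8+4.51 | X > 5.8) = P(X > 4.51) = e^(−0.130901·4.51) ≈ 0.5541.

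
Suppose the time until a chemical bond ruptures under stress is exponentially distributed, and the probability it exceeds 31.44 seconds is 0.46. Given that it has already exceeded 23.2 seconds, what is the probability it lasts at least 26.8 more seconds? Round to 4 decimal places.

From e^(−λ·31.44) = 0.46, λ = −ln(0.46)/31.44 = 0.0246988.
Memoryless: P(X > 23.2+26.8 | X > 23.2) = P(X > 26.8) = e^(−0.0246988·26.8) ≈ 0.5159.

0.5159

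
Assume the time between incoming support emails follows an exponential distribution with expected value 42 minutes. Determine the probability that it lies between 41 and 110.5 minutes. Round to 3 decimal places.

0.305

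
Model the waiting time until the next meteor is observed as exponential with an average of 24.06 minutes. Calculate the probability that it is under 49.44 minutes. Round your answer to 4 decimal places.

0.8719

The rate is λ = 1/24.06 = 0.0415628 per minute.
P(X ≤ 49.44) = 1 − e^(−λ·49.44) = 1 − e^(−2.0549) ≈ 0.8719.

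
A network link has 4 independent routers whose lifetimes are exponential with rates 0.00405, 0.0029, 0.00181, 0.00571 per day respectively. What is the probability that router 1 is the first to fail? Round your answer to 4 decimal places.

0.2799

The time to first failure is exponential with rate Σλ = 0.00405 + 0.0029 + 0.00181 + 0.00571 = 0.01447.
P(router 1 first) = λ_1/Σλ = 0.00405/0.01447 ≈ 0.2799.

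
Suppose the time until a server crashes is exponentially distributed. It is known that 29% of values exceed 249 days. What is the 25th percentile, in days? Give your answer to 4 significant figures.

57.87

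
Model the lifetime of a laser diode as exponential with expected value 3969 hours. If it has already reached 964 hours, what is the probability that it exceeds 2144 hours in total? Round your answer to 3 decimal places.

The rate is λ = 1/3969 = 0.000251953 per hour.
P(X > s+t | X > s) = e^(−λ(s+t))/e^(−λs) = e^(−λt), independent of s = 964.
P(X > 1180) = e^(−0.2973) ≈ 0.743.

0.743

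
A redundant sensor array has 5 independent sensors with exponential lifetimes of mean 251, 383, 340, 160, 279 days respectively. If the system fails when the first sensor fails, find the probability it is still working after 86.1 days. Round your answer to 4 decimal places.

The first failure time is exponential with rate Σλ_i = 1/251 + 1/383 + 1/340 + 1/160 + 1/279 = 0.0193704 per day.
P(min > 86.1) = e^(−0.0193704·86.1) = e^(−1.6678) ≈ 0.1887.

0.1887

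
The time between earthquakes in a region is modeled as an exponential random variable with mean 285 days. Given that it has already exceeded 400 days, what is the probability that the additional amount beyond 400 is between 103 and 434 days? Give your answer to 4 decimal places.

The rate is λ = 1/285 = 0.00350877 per day.
Memoryless: the residual past 400 is again Exp(λ).
P(103 < residual < 434) = e^(−λ·103) − e^(−λ·434) = 0.69670 − 0.21810 ≈ 0.4786.

0.4786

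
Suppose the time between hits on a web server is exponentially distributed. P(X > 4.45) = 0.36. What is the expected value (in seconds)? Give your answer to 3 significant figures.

e^(−λ·4.45) = 0.36 ⇒ λ = −ln(0.36)/4.45 = 0.229585.
Mean = 1/λ = 4.35569 seconds.

4.36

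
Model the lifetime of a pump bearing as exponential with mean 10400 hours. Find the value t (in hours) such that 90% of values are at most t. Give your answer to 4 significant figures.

23950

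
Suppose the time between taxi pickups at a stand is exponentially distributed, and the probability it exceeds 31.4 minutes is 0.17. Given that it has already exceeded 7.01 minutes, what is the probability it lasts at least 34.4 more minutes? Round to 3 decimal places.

From e^(−λ·31.4) = 0.17, λ = −ln(0.17)/31.4 = 0.0564317.
Memoryless: P(X > 7.01+34.4 | X > 7.01) = P(X > 34.4) = e^(−0.0564317·34.4) ≈ 0.144.

0.144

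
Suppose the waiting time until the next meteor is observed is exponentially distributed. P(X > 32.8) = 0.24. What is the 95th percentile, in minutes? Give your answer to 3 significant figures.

68.9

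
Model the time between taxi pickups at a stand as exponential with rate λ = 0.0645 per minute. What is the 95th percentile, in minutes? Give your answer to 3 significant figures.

Set 1 − e^(−λt) = 0.95, so t = −ln(0.05)/λ = 2.9957/0.0645 ≈ 46.4455 minutes.

46.4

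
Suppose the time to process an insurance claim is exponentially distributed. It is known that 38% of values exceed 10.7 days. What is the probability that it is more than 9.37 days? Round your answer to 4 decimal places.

e^(−λ·10.7) = 0.38 ⇒ λ = −ln(0.38)/10.7 = 0.0904284.
P(X > 9.37) = e^(−0.0904284·9.37) = e^(−0.84731) ≈ 0.4286.

0.4286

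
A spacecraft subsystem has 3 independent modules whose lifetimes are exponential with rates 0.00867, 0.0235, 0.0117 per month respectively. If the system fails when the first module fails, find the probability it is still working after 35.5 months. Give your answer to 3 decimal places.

0.211

The time to first failure is exponential with rate Σλ = 0.00867 + 0.0235 + 0.0117 = 0.04387.
P(min > 35.5) = e^(−0.04387·35.5) = e^(−1.5574) ≈ 0.211.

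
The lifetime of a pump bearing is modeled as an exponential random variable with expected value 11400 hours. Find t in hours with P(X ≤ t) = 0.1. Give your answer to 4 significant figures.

1201

The rate is λ = 1/11400 = 0.0000877193 per hour.
Set 1 − e^(−λt) = 0.1, so t = −ln(0.9)/λ = 0.10536/0.0000877193 ≈ 1201.11 hours.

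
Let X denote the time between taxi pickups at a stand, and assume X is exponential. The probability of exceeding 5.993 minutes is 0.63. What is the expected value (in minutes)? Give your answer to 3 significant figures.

13.0

e^(−λ·5.993) = 0.63 ⇒ λ = −ln(0.63)/5.993 = 0.0770959.
Mean = 1/λ = 12.9709 minutes.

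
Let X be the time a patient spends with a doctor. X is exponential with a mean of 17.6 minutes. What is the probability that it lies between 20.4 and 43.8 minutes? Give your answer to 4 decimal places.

0.2307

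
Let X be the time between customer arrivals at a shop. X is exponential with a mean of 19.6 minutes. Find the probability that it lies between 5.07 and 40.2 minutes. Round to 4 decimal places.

The rate is λ = 1/19.6 = 0.0510204 per minute.
P(5.07 < X < 40.2) = e^(−λ·5.07) − e^(−λ·40.2) = 0.77208 − 0.12860 ≈ 0.6435.

0.6435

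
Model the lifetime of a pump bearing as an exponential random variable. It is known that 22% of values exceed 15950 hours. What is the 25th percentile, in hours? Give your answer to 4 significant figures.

e^(−λ·15950) = 0.22 ⇒ λ = −ln(0.22)/15950 = 0.0000949296.
25th percentile: 1 − e^(−λt) = 0.25, t = −ln(0.75)/λ = 3030.48 hours.

3030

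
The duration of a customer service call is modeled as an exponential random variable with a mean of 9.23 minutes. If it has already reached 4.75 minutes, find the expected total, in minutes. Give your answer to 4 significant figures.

13.98

The rate is λ = 1/9.23 = 0.108342 per minute.
By memorylessness, E[X | X > 4.75] = 4.75 + 1/λ = 4.75 + 9.23 = 13.98 minutes.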